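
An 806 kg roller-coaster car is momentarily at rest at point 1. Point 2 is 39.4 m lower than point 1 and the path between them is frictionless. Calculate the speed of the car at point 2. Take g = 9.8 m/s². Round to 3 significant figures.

By conservation of mechanical energy, mgh = ½mv²
The mass cancels from both sides.
v = √(2gh) = √(2 × 9.8 × 39.4) = √772.24 = 27.79 m/s

v = 27.8 m/s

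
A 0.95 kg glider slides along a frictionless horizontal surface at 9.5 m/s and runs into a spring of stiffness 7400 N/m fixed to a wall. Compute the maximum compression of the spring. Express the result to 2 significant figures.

x = 0.11 m

All KE is stored as spring PE at maximum compression: ½mv² = ½kx²
x = v√(m/k) = 9.5 × √(0.95/7400) = 0.1076 m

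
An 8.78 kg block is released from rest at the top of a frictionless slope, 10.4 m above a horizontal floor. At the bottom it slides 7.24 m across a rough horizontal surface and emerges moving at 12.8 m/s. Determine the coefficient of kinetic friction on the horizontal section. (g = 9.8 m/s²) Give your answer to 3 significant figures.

μ_k = 0.282

Applying the work–energy principle:
mgh = ½mv² + μ_k m g d
mgh = 894.86 J; ½mv² = 719.26 J
W_f = 894.86 − 719.26 = 175.6 J
μ_k = W_f/(mg·d) = 175.6/(86.04 × 7.24) = 0.2819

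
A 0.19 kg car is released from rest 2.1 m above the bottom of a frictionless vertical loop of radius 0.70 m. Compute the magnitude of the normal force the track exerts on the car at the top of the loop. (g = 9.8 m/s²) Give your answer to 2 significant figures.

Energy from release to top (height 2r): mgh = ½mv_top² + mg(2r)
v_top² = 2g(h − 2r) = 2(9.8)(2.1 − 1.400) = 13.720 m²/s²
At the top, both N and weight point toward the centre: N + mg = mv_top²/r
N = m(v_top²/r − g) = 0.19(13.720/0.70 − 9.8) = 1.862 N

N = 1.9 N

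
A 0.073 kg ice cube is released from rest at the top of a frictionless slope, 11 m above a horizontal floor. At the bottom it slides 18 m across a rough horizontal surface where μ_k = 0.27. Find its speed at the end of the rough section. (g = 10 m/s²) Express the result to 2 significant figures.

Energy at the top = energy at the end + work done against friction:
mgh = ½mv² + μ_k m g d
W_f = μ_k mg d = (0.27)(0.073)(10)(18) = 3.548 J
½mv² = mgh − W_f = 8.0300 − 3.548 = 4.4822 J
v = √(2 × 4.4822/0.073) = 11.08 m/s

v = 11 m/s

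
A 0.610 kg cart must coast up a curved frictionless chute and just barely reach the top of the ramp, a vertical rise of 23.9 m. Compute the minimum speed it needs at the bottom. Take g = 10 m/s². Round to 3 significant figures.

At the top it is momentarily at rest, so all KE converts to PE: ½mv² = mgh
v = √(2gh) = √(2 × 10 × 23.9) = 21.86 m/s

v = 21.9 m/s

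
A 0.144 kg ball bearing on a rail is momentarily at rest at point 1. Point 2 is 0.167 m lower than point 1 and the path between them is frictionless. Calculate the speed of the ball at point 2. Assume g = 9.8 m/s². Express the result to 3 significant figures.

By conservation of mechanical energy, mgh = ½mv²
The mass cancels from both sides.
v = √(2gh) = √(2 × 9.8 × 0.167) = √3.2732 = 1.809 m/s

v = 1.81 m/s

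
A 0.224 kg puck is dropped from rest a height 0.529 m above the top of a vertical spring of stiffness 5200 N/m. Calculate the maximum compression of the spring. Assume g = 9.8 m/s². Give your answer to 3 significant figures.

x = 0.0216 m

Let x be the compression. The total drop is H + x, and the puck is instantaneously at rest at max compression, so energy conservation gives:
mg(H + x) = ½kx²
½(5200)x² − (0.224)(9.8)x − (0.224)(9.8)(0.529) = 0
2600x² − 2.195x − 1.161 = 0
x = [2.195 + √(4.819 + 12077)]/(2 × 2600) = 0.02156 m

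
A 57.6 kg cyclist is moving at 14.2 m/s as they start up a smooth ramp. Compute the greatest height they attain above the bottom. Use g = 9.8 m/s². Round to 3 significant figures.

h = 10.3 m

By energy conservation, ½mv² = mgh
h = v²/(2g) = 14.2²/(2 × 9.8) = 10.29 m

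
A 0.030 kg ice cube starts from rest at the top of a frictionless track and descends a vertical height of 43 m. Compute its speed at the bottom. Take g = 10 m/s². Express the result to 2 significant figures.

Equating total energy at the two states: mgh = ½mv²
v = √(2gh) = √(2 × 10 × 43) = √860.00 = 29.33 m/s

v = 29 m/s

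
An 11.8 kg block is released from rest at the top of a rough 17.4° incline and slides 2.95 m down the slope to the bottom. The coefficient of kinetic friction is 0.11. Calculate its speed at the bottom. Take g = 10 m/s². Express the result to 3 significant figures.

v = 3.38 m/s

Work–energy: mg(L sinθ) − μ_k(mg cosθ)L = ½mv²
mgh = mgL sinθ = (11.8)(10)(2.95)sin17.4° = 104.10 J
W_f = μ_k mg cosθ · L = (0.11)(11.8)(10)cos17.4°·2.95 = 36.54 J
½mv² = 104.10 − 36.54 = 67.557 J
v = √(2 × 67.557/11.8) = 3.384 m/s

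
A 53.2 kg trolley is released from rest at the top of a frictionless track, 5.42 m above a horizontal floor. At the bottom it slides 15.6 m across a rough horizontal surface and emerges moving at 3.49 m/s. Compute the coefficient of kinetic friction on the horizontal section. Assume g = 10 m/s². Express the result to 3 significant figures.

μ_k = 0.308

Energy bookkeeping (friction removes W_f = μ_k N d):
mgh = ½mv² + μ_k m g d
mgh = 2883.4 J; ½mv² = 323.99 J
W_f = 2883.4 − 323.99 = 2559 J
μ_k = W_f/(mg·d) = 2559/(532.0 × 15.6) = 0.3084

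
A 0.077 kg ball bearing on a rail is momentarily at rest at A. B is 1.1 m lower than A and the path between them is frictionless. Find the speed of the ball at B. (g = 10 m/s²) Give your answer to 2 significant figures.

v = 4.7 m/s

Energy conservation between the two points: mgh = ½mv²
v = √(2gh) = √(2 × 10 × 1.1) = √22.000 = 4.690 m/s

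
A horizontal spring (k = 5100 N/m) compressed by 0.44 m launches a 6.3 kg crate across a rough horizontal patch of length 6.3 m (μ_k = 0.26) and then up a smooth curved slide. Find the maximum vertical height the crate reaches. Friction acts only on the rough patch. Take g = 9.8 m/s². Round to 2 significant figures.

Spring energy: E₀ = ½kx² = ½(5100)(0.44)² = 493.68 J
Friction: W_f = μ_k mg d = (0.26)(6.3)(9.8)(6.3) = 101.1 J
Energy at base of ramp: E = 493.68 − 101.1 = 392.55 J
At max height all remaining energy is PE: mgh = E ⇒ h = E/(mg) = 392.55/(6.3 × 9.8) = 6.358 m

h = 6.4 m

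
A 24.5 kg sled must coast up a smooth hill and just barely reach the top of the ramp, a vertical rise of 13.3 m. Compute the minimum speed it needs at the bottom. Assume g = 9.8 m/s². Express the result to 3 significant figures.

v = 16.1 m/s

At the top it is momentarily at rest, so all KE converts to PE: ½mv² = mgh
v = √(2gh) = √(2 × 9.8 × 13.3) = 16.15 m/s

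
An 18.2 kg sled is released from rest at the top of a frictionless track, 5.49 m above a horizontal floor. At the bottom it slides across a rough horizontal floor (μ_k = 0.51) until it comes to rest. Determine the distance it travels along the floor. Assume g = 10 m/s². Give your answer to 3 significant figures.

d = 10.8 m

Energy bookkeeping (friction removes W_f = μ_k N d):
At rest all PE has been dissipated by friction: mgh = μ_k m g d
d = h/μ_k = 5.49/0.51 = 10.76 m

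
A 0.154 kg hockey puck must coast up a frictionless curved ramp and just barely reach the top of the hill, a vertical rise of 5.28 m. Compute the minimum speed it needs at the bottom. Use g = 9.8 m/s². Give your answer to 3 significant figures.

At the top it is momentarily at rest, so all KE converts to PE: ½mv² = mgh
v = √(2gh) = √(2 × 9.8 × 5.28) = 10.17 m/s

v = 10.2 m/s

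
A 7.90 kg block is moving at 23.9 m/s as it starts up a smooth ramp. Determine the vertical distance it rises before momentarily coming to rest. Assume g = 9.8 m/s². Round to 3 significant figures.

By energy conservation, ½mv² = mgh
h = v²/(2g) = 23.9²/(2 × 9.8) = 29.14 m

h = 29.1 m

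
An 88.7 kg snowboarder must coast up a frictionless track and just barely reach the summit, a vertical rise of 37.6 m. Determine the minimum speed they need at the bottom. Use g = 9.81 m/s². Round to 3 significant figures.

v = 27.2 m/s

At the top they are momentarily at rest, so all KE converts to PE: ½mv² = mgh
v = √(2gh) = √(2 × 9.81 × 37.6) = 27.16 m/s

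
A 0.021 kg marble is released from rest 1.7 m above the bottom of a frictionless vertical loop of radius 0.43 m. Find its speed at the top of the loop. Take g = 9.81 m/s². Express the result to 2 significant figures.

v = 4.1 m/s

Energy conservation: mgh = ½mv_top² + mg(2r)
v_top² = 2g(h − 2r) = 2(9.81)(1.7 − 0.8600) = 16.48
v_top = 4.060 m/s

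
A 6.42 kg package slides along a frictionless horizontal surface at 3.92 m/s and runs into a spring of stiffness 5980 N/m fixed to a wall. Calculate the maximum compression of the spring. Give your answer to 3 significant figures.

x = 0.128 m

Conservation of energy between contact and max compression: ½mv² = ½kx²
x = v√(m/k) = 3.92 × √(6.42/5980) = 0.1284 m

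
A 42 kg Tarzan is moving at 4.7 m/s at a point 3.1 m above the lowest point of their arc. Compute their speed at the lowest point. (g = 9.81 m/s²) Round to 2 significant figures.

v = 9.1 m/s

By conservation of mechanical energy, ½mv₀² + mgh = ½mv²
v² = v₀² + 2gh = (4.7)² + 2(9.81)(3.1) = 82.912
v = √82.912 = 9.106 m/s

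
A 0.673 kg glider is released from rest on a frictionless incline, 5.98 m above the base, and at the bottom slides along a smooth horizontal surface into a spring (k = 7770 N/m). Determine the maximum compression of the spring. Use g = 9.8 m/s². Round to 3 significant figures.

Energy conservation (no friction) from release to max compression: mgh = ½kx²
x = √(2mgh/k) = √(2 × 0.673 × 9.8 × 5.98 / 7770) = 0.1008 m

x = 0.101 m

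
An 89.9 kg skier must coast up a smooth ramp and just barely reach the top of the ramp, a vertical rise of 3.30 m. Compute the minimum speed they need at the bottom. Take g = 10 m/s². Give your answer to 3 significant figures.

At the top they are momentarily at rest, so all KE converts to PE: ½mv² = mgh
v = √(2gh) = √(2 × 10 × 3.30) = 8.124 m/s

v = 8.12 m/s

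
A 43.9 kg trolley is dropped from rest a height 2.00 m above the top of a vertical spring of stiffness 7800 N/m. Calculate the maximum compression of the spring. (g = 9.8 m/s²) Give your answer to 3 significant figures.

Take the reference level at the top of the uncompressed spring. At max compression the trolley has fallen H + x and is momentarily at rest:
mg(H + x) = ½kx²
½(7800)x² − (43.9)(9.8)x − (43.9)(9.8)(2.00) = 0
3900x² − 430.2x − 860.4 = 0
x = [430.2 + √(185089 + 1.3423e+07)]/(2 × 3900) = 0.5281 m

x = 0.528 m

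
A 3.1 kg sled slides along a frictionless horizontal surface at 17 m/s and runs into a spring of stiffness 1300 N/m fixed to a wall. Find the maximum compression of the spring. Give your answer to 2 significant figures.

x = 0.83 m

Conservation of energy between contact and max compression: ½mv² = ½kx²
x = v√(m/k) = 17 × √(3.1/1300) = 0.8302 m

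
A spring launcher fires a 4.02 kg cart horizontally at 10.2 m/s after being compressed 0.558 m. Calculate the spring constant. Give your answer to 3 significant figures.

k = 1340 N/m

½kx² = ½mv²
k = mv²/x² = (4.02)(10.2)²/(0.558)² = 1343 N/m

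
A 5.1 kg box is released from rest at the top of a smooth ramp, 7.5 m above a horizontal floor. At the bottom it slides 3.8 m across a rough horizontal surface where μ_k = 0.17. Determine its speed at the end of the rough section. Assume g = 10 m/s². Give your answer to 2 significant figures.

Applying the work–energy principle:
mgh = ½mv² + μ_k m g d
W_f = μ_k mg d = (0.17)(5.1)(10)(3.8) = 32.95 J
½mv² = mgh − W_f = 382.50 − 32.95 = 349.55 J
v = √(2 × 349.55/5.1) = 11.71 m/s

v = 12 m/s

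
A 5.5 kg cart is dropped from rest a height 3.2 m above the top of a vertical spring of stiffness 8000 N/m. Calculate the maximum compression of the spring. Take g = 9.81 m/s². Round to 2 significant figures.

Measuring PE from the top of the relaxed spring, at max compression the cart has dropped H + x with zero KE, so:
mg(H + x) = ½kx²
½(8000)x² − (5.5)(9.81)x − (5.5)(9.81)(3.2) = 0
4000x² − 53.96x − 172.7 = 0
x = [53.96 + √(2911 + 2.7625e+06)]/(2 × 4000) = 0.2146 m

x = 0.21 m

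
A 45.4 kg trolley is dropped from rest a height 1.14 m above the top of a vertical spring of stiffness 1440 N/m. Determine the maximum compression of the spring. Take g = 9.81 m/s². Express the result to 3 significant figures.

x = 1.20 m

Take the reference level at the top of the uncompressed spring. At max compression the trolley has fallen H + x and is momentarily at rest:
mg(H + x) = ½kx²
½(1440)x² − (45.4)(9.81)x − (45.4)(9.81)(1.14) = 0
720.0x² − 445.4x − 507.7 = 0
x = [445.4 + √(198358 + 1.4623e+06)]/(2 × 720.0) = 1.204 m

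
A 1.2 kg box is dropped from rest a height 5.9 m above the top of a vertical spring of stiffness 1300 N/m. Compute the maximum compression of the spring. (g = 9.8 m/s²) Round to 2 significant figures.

x = 0.34 m

Take the reference level at the top of the uncompressed spring. At max compression the box has fallen H + x and is momentarily at rest:
mg(H + x) = ½kx²
½(1300)x² − (1.2)(9.8)x − (1.2)(9.8)(5.9) = 0
650.0x² − 11.76x − 69.38 = 0
x = [11.76 + √(138.3 + 180398)]/(2 × 650.0) = 0.3359 m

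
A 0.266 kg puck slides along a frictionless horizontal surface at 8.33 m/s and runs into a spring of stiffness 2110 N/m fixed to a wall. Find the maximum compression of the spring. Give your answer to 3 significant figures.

Conservation of energy between contact and max compression: ½mv² = ½kx²
x = v√(m/k) = 8.33 × √(0.266/2110) = 0.09353 m

x = 0.0935 m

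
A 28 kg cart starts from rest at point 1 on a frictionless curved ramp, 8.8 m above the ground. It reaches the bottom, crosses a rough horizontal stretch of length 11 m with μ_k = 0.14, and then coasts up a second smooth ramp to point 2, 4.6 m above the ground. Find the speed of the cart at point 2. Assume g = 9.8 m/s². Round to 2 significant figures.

v = 7.2 m/s

Energy at 1: mgh₁ = (28)(9.8)(8.8) = 2414.7 J
Friction loss: W_f = μ_k mg d = 422.6 J
At 2: ½mv² + mgh₂ = mgh₁ − W_f
½mv² = 2414.7 − 422.6 − 1262.2 = 729.90 J
v = √(2 × 729.90/28) = 7.221 m/s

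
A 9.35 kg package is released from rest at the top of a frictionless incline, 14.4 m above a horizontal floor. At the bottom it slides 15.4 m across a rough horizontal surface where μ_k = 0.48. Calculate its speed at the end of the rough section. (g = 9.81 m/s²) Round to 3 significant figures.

Applying the work–energy principle:
mgh = ½mv² + μ_k m g d
W_f = μ_k mg d = (0.48)(9.35)(9.81)(15.4) = 678.0 J
½mv² = mgh − W_f = 1320.8 − 678.0 = 642.80 J
v = √(2 × 642.80/9.35) = 11.73 m/s

v = 11.7 m/s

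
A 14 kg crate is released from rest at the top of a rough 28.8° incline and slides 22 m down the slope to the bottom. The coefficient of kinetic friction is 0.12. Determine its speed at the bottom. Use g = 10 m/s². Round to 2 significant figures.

v = 13 m/s

Work–energy: mg(L sinθ) − μ_k(mg cosθ)L = ½mv²
mgh = mgL sinθ = (14)(10)(22)sin28.8° = 1483.8 J
W_f = μ_k mg cosθ · L = (0.12)(14)(10)cos28.8°·22 = 323.9 J
½mv² = 1483.8 − 323.9 = 1159.9 J
v = √(2 × 1159.9/14) = 12.87 m/s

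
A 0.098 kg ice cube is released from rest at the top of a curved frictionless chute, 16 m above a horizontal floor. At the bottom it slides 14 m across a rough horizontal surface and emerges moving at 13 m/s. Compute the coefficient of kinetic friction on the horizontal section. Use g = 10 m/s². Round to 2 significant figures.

Applying the work–energy principle:
mgh = ½mv² + μ_k m g d
mgh = 15.680 J; ½mv² = 8.2810 J
W_f = 15.680 − 8.2810 = 7.399 J
μ_k = W_f/(mg·d) = 7.399/(0.9800 × 14) = 0.5393

μ_k = 0.54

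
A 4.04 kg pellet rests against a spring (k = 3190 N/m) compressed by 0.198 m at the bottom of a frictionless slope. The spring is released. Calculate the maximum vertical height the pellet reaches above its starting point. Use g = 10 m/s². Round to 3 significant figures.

Energy conservation from release to the highest point: ½kx² = mgh
h = kx²/(2mg) = (3190)(0.198)²/(2 × 4.04 × 10) = 1.548 m

h = 1.55 m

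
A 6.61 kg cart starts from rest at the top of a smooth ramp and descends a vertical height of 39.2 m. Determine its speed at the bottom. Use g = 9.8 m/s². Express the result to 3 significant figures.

Mechanical energy is conserved (no friction): mgh = ½mv²
v = √(2gh) = √(2 × 9.8 × 39.2) = √768.32 = 27.72 m/s

v = 27.7 m/s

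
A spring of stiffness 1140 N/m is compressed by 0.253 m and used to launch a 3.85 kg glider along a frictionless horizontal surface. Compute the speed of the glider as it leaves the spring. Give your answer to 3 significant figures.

v = 4.35 m/s

The glider leaves the spring when the spring is at natural length, so ½kx² = ½mv²
v = x√(k/m) = 0.253 × √(1140/3.85) = 4.354 m/s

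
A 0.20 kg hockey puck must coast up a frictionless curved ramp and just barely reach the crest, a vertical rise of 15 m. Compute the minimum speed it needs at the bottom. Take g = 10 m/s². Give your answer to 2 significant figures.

v = 17 m/s

At the top it is momentarily at rest, so all KE converts to PE: ½mv² = mgh
v = √(2gh) = √(2 × 10 × 15) = 17.32 m/s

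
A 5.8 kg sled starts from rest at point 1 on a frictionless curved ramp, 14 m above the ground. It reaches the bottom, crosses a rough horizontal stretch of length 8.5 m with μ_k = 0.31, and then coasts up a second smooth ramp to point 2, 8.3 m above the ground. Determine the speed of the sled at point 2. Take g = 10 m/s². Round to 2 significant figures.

Energy at 1: mgh₁ = (5.8)(10)(14) = 812.00 J
Friction loss: W_f = μ_k mg d = 152.8 J
At 2: ½mv² + mgh₂ = mgh₁ − W_f
½mv² = 812.00 − 152.8 − 481.40 = 177.77 J
v = √(2 × 177.77/5.8) = 7.829 m/s

v = 7.8 m/s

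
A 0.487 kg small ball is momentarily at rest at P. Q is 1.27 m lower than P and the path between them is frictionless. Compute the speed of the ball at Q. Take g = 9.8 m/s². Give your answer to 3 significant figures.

Equating total energy at the two states: mgh = ½mv²
v = √(2gh) = √(2 × 9.8 × 1.27) = √24.892 = 4.989 m/s

v = 4.99 m/s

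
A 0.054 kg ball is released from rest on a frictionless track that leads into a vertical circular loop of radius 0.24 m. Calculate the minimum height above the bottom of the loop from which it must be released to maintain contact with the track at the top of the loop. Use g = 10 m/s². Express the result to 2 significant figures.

At the top, for minimum speed gravity alone supplies the centripetal force: mg = mv_top²/r ⇒ v_top² = gr = 2.400 m²/s²
Energy conservation from release height h to the top (height 2r): mgh = ½mv_top² + mg(2r)
h = v_top²/(2g) + 2r = r/2 + 2r = 5r/2 = 0.6000 m

h = 0.60 m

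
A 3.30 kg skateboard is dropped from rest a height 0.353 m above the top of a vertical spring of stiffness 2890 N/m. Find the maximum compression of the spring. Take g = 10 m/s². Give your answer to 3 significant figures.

x = 0.102 m

Measuring PE from the top of the relaxed spring, at max compression the skateboard has dropped H + x with zero KE, so:
mg(H + x) = ½kx²
½(2890)x² − (3.30)(10)x − (3.30)(10)(0.353) = 0
1445x² − 33.00x − 11.65 = 0
x = [33.00 + √(1089 + 67331)]/(2 × 1445) = 0.1019 m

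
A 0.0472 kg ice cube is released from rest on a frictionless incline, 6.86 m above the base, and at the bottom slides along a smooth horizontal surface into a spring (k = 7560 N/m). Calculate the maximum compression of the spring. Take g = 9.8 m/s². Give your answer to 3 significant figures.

Energy conservation (no friction) from release to max compression: mgh = ½kx²
x = √(2mgh/k) = √(2 × 0.0472 × 9.8 × 6.86 / 7560) = 0.02897 m

x = 0.0290 m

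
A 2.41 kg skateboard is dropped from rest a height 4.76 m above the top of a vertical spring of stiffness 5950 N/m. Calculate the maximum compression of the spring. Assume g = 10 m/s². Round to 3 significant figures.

Let x be the compression. The total drop is H + x, and the skateboard is instantaneously at rest at max compression, so energy conservation gives:
mg(H + x) = ½kx²
½(5950)x² − (2.41)(10)x − (2.41)(10)(4.76) = 0
2975x² − 24.10x − 114.7 = 0
x = [24.10 + √(580.8 + 1.3651e+06)]/(2 × 2975) = 0.2005 m

x = 0.200 m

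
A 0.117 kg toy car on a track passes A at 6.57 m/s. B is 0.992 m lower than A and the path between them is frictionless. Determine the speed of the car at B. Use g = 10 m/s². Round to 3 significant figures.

v = 7.94 m/s

Mechanical energy is conserved (no friction): ½mv₀² + mgh = ½mv²
v² = v₀² + 2gh = (6.57)² + 2(10)(0.992) = 63.005
v = √63.005 = 7.938 m/s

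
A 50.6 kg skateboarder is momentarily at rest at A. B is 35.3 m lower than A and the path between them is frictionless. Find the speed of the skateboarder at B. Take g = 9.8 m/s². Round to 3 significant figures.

v = 26.3 m/s

By conservation of mechanical energy, mgh = ½mv²
v = √(2gh) = √(2 × 9.8 × 35.3) = √691.88 = 26.30 m/s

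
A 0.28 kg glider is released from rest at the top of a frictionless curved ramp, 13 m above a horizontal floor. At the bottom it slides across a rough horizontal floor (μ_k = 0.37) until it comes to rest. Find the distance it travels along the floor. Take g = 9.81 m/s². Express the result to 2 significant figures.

Applying the work–energy principle:
At rest all PE has been dissipated by friction: mgh = μ_k m g d
d = h/μ_k = 13/0.37 = 35.14 m

d = 35 m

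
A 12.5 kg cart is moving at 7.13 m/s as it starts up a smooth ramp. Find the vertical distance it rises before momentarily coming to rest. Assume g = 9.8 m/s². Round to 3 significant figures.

h = 2.59 m

Setting KE at the bottom equal to PE gained: ½mv² = mgh
h = v²/(2g) = 7.13²/(2 × 9.8) = 2.594 m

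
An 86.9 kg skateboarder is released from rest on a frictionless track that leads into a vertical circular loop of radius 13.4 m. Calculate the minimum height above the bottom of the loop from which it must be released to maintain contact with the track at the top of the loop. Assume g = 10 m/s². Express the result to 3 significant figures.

h = 33.5 m

At the top, for minimum speed gravity alone supplies the centripetal force: mg = mv_top²/r ⇒ v_top² = gr = 134.0 m²/s²
Energy conservation from release height h to the top (height 2r): mgh = ½mv_top² + mg(2r)
h = v_top²/(2g) + 2r = r/2 + 2r = 5r/2 = 33.50 m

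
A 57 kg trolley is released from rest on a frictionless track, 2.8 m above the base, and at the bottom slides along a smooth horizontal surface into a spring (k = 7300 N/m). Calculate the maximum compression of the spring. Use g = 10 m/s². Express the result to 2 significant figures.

x = 0.66 m

Energy conservation (no friction) from release to max compression: mgh = ½kx²
x = √(2mgh/k) = √(2 × 57 × 10 × 2.8 / 7300) = 0.6613 m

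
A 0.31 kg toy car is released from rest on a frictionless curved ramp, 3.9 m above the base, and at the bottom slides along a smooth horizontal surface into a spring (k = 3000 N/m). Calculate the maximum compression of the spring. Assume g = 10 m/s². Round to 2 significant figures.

x = 0.090 m

At max compression the car is momentarily at rest: mgh = ½kx²
x = √(2mgh/k) = √(2 × 0.31 × 10 × 3.9 / 3000) = 0.08978 m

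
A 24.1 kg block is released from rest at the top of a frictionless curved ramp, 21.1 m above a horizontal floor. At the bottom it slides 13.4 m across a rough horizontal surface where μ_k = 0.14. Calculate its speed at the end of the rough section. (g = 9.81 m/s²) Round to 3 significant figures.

Applying the work–energy principle:
mgh = ½mv² + μ_k m g d
W_f = μ_k mg d = (0.14)(24.1)(9.81)(13.4) = 443.5 J
½mv² = mgh − W_f = 4988.5 − 443.5 = 4545.0 J
v = √(2 × 4545.0/24.1) = 19.42 m/s

v = 19.4 m/s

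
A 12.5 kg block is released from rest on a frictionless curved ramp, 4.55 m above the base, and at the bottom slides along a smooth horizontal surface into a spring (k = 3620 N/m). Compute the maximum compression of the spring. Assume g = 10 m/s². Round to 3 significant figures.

Energy conservation (no friction) from release to max compression: mgh = ½kx²
x = √(2mgh/k) = √(2 × 12.5 × 10 × 4.55 / 3620) = 0.5606 m

x = 0.561 m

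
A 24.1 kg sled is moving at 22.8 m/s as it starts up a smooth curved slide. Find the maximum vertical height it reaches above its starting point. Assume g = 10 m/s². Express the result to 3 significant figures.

By energy conservation, ½mv² = mgh
h = v²/(2g) = 22.8²/(2 × 10) = 25.99 m

h = 26.0 m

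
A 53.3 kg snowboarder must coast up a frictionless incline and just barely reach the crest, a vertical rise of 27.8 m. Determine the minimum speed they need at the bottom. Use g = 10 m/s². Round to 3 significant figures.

v = 23.6 m/s

At the top they are momentarily at rest, so all KE converts to PE: ½mv² = mgh
v = √(2gh) = √(2 × 10 × 27.8) = 23.58 m/s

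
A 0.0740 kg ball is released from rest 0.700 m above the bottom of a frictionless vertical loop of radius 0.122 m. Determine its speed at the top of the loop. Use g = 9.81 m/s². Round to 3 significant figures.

v = 2.99 m/s

Energy conservation: mgh = ½mv_top² + mg(2r)
v_top² = 2g(h − 2r) = 2(9.81)(0.700 − 0.2440) = 8.947
v_top = 2.991 m/s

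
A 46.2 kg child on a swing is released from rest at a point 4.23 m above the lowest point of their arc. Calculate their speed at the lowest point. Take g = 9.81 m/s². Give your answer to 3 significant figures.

v = 9.11 m/s

Energy conservation between the two points: mgh = ½mv²
v = √(2gh) = √(2 × 9.81 × 4.23) = √82.993 = 9.110 m/s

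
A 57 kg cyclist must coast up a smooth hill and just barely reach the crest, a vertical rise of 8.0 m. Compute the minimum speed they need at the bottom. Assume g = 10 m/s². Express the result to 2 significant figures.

v = 13 m/s

At the top they are momentarily at rest, so all KE converts to PE: ½mv² = mgh
v = √(2gh) = √(2 × 10 × 8.0) = 12.65 m/s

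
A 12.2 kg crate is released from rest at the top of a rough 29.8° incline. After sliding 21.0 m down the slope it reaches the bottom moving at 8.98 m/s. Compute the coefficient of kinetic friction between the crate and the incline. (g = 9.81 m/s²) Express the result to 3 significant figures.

μ_k = 0.347

The energy dissipated by friction is the PE lost minus the KE gained:
mgL sinθ = 1249.1 J; ½mv² = 491.91 J
W_f = 1249.1 − 491.91 = 757.1 J
μ_k = W_f/(mg cosθ · L) = 757.1/(103.9 × 21.0) = 0.3472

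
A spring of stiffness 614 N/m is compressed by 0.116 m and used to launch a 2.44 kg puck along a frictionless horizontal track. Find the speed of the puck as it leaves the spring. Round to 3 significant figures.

Conservation of energy: ½kx² = ½mv²
v = x√(k/m) = 0.116 × √(614/2.44) = 1.840 m/s

v = 1.84 m/s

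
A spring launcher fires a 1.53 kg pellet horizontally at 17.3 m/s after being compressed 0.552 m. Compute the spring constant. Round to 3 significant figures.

k = 1500 N/m

Energy stored in the spring equals the launch KE: ½kx² = ½mv²
k = mv²/x² = (1.53)(17.3)²/(0.552)² = 1503 N/m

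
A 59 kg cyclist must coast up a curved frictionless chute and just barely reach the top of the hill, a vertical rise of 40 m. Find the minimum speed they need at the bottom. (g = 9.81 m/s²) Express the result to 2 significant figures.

v = 28 m/s

At the top they are momentarily at rest, so all KE converts to PE: ½mv² = mgh
v = √(2gh) = √(2 × 9.81 × 40) = 28.01 m/s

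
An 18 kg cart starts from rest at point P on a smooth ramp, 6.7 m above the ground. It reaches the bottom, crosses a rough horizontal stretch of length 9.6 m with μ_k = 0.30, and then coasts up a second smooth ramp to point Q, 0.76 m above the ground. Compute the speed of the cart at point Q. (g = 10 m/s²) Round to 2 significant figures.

Energy at P: mgh₁ = (18)(10)(6.7) = 1206.0 J
Friction loss: W_f = μ_k mg d = 518.4 J
At Q: ½mv² + mgh₂ = mgh₁ − W_f
½mv² = 1206.0 − 518.4 − 136.80 = 550.80 J
v = √(2 × 550.80/18) = 7.823 m/s

v = 7.8 m/s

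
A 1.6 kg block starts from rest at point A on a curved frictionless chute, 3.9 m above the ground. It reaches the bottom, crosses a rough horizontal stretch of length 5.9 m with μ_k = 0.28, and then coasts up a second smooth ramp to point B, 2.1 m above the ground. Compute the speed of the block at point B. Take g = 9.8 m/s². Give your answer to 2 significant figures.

Energy at A: mgh₁ = (1.6)(9.8)(3.9) = 61.152 J
Friction loss: W_f = μ_k mg d = 25.90 J
At B: ½mv² + mgh₂ = mgh₁ − W_f
½mv² = 61.152 − 25.90 − 32.928 = 2.3206 J
v = √(2 × 2.3206/1.6) = 1.703 m/s

v = 1.7 m/s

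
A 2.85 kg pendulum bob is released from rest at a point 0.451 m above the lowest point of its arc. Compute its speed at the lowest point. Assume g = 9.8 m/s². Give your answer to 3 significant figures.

v = 2.97 m/s

Energy conservation between the two points: mgh = ½mv²
v = √(2gh) = √(2 × 9.8 × 0.451) = √8.8396 = 2.973 m/s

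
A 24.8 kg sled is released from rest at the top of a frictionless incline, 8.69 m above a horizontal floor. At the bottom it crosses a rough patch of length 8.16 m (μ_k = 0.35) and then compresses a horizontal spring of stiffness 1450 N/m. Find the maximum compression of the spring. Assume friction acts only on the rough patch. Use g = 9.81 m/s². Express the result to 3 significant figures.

Initial energy: E₁ = mgh = (24.8)(9.81)(8.69) = 2114.2 J
Friction removes W_f = μ_k mg d = (0.35)(24.8)(9.81)(8.16) = 694.8 J
Energy reaching the spring: E = 2114.2 − 694.8 = 1419.3 J
At max compression ½kx² = E ⇒ x = √(2E/k) = √(2 × 1419.3/1450) = 1.399 m

x = 1.40 m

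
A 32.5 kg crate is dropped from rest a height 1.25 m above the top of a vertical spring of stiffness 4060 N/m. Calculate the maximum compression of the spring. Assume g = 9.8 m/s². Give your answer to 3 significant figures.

x = 0.528 m

Let x be the compression. The total drop is H + x, and the crate is instantaneously at rest at max compression, so energy conservation gives:
mg(H + x) = ½kx²
½(4060)x² − (32.5)(9.8)x − (32.5)(9.8)(1.25) = 0
2030x² − 318.5x − 398.1 = 0
x = [318.5 + √(101442 + 3.2328e+06)]/(2 × 2030) = 0.5282 m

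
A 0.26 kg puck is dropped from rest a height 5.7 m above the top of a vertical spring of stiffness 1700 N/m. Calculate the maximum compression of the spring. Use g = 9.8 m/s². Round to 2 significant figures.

Measuring PE from the top of the relaxed spring, at max compression the puck has dropped H + x with zero KE, so:
mg(H + x) = ½kx²
½(1700)x² − (0.26)(9.8)x − (0.26)(9.8)(5.7) = 0
850.0x² − 2.548x − 14.52 = 0
x = [2.548 + √(6.492 + 49380)]/(2 × 850.0) = 0.1322 m

x = 0.13 m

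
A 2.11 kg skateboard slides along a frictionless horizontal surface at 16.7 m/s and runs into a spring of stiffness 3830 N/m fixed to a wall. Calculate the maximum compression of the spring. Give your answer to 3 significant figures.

All KE is stored as spring PE at maximum compression: ½mv² = ½kx²
x = v√(m/k) = 16.7 × √(2.11/3830) = 0.3920 m

x = 0.392 m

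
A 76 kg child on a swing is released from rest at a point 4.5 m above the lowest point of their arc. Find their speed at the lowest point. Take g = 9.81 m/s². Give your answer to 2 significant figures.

v = 9.4 m/s

By conservation of mechanical energy, mgh = ½mv²
The mass cancels from both sides.
v = √(2gh) = √(2 × 9.81 × 4.5) = √88.290 = 9.396 m/s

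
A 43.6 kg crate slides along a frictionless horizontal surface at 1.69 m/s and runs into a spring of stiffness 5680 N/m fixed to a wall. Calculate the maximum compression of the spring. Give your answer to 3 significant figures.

x = 0.148 m

All KE is stored as spring PE at maximum compression: ½mv² = ½kx²
x = v√(m/k) = 1.69 × √(43.6/5680) = 0.1481 m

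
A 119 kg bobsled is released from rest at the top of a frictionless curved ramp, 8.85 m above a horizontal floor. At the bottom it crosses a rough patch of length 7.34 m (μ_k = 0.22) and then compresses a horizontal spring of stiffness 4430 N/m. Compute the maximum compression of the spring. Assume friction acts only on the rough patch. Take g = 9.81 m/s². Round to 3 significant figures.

Initial energy: E₁ = mgh = (119)(9.81)(8.85) = 10331 J
Friction removes W_f = μ_k mg d = (0.22)(119)(9.81)(7.34) = 1885 J
Energy reaching the spring: E = 10331 − 1885 = 8446.3 J
At max compression ½kx² = E ⇒ x = √(2E/k) = √(2 × 8446.3/4430) = 1.953 m

x = 1.95 m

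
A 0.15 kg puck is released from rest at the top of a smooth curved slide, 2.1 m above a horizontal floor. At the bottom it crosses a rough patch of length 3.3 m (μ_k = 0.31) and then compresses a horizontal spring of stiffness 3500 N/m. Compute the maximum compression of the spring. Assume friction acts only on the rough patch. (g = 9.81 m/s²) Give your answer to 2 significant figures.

Initial energy: E₁ = mgh = (0.15)(9.81)(2.1) = 3.0902 J
Friction removes W_f = μ_k mg d = (0.31)(0.15)(9.81)(3.3) = 1.505 J
Energy reaching the spring: E = 3.0902 − 1.505 = 1.5848 J
At max compression ½kx² = E ⇒ x = √(2E/k) = √(2 × 1.5848/3500) = 0.03009 m

x = 0.030 m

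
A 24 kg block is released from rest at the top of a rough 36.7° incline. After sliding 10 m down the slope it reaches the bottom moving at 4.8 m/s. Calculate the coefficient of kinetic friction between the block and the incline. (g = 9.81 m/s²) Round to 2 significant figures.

Energy balance down the incline: mg L sinθ − ½mv² = μ_k (mg cosθ) L
mgL sinθ = 1407.0 J; ½mv² = 276.48 J
W_f = 1407.0 − 276.48 = 1131 J
μ_k = W_f/(mg cosθ · L) = 1131/(188.8 × 10) = 0.5989

μ_k = 0.60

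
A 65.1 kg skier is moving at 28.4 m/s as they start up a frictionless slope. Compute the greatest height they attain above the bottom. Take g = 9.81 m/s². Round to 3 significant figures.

h = 41.1 m

Setting KE at the bottom equal to PE gained: ½mv² = mgh
h = v²/(2g) = 28.4²/(2 × 9.81) = 41.11 m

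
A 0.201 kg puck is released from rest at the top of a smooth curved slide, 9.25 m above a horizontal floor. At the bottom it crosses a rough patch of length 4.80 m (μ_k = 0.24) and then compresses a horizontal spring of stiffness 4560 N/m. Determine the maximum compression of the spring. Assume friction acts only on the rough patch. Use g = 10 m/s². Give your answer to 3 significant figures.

Initial energy: E₁ = mgh = (0.201)(10)(9.25) = 18.593 J
Friction removes W_f = μ_k mg d = (0.24)(0.201)(10)(4.80) = 2.316 J
Energy reaching the spring: E = 18.593 − 2.316 = 16.277 J
At max compression ½kx² = E ⇒ x = √(2E/k) = √(2 × 16.277/4560) = 0.08449 m

x = 0.0845 m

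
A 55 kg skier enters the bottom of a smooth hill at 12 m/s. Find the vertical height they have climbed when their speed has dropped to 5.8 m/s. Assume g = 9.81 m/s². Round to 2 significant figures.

h = 5.6 m

Conservation of energy: ½mv₁² = ½mv₂² + mgh
h = (v₁² − v₂²)/(2g) = (12² − 5.8²)/(2 × 9.81) = 5.625 m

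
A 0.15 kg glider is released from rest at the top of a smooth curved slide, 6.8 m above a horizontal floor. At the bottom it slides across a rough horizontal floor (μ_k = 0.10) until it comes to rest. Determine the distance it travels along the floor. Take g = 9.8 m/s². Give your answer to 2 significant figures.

Applying the work–energy principle:
At rest all PE has been dissipated by friction: mgh = μ_k m g d
d = h/μ_k = 6.8/0.10 = 68.00 m

d = 68 m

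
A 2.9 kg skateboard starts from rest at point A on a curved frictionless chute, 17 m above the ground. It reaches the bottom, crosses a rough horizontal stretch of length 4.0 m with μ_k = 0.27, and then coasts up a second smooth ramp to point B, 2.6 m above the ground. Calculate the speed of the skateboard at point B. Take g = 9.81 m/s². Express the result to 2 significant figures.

v = 16 m/s

Energy at A: mgh₁ = (2.9)(9.81)(17) = 483.63 J
Friction loss: W_f = μ_k mg d = 30.72 J
At B: ½mv² + mgh₂ = mgh₁ − W_f
½mv² = 483.63 − 30.72 − 73.967 = 378.94 J
v = √(2 × 378.94/2.9) = 16.17 m/s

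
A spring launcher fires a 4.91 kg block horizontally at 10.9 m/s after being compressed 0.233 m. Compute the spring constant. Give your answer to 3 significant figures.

k = 10700 N/m

Energy stored in the spring equals the launch KE: ½kx² = ½mv²
k = mv²/x² = (4.91)(10.9)²/(0.233)² = 10745 N/m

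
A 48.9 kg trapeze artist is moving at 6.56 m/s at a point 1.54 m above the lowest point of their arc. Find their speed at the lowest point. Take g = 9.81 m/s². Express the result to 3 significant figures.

v = 8.56 m/s

Energy conservation between the two points: ½mv₀² + mgh = ½mv²
v² = v₀² + 2gh = (6.56)² + 2(9.81)(1.54) = 73.248
v = √73.248 = 8.559 m/s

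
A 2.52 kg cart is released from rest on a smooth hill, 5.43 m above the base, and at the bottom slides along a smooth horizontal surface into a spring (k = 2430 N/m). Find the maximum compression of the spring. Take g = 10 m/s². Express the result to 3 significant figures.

Energy conservation (no friction) from release to max compression: mgh = ½kx²
x = √(2mgh/k) = √(2 × 2.52 × 10 × 5.43 / 2430) = 0.3356 m

x = 0.336 m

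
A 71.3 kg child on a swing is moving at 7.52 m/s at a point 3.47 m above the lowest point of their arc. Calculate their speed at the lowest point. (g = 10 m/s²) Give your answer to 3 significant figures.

v = 11.2 m/s

Equating total energy at the two states: ½mv₀² + mgh = ½mv²
The mass cancels from both sides.
v² = v₀² + 2gh = (7.52)² + 2(10)(3.47) = 125.95
v = √125.95 = 11.22 m/s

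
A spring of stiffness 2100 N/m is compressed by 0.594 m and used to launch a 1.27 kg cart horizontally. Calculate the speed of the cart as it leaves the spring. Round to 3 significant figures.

v = 24.2 m/s

Spring PE converts entirely to kinetic energy: ½kx² = ½mv²
v = x√(k/m) = 0.594 × √(2100/1.27) = 24.15 m/s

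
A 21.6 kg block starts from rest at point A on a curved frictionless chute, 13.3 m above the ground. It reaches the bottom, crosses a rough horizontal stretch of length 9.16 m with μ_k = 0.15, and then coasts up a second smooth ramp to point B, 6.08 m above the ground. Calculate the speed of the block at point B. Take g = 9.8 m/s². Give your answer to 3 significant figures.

v = 10.7 m/s

Energy at A: mgh₁ = (21.6)(9.8)(13.3) = 2815.3 J
Friction loss: W_f = μ_k mg d = 290.8 J
At B: ½mv² + mgh₂ = mgh₁ − W_f
½mv² = 2815.3 − 290.8 − 1287.0 = 1237.5 J
v = √(2 × 1237.5/21.6) = 10.70 m/s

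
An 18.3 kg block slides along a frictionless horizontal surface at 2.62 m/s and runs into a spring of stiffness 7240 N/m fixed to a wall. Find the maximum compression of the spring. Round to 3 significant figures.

At max compression the block is momentarily at rest: ½mv² = ½kx²
x = v√(m/k) = 2.62 × √(18.3/7240) = 0.1317 m

x = 0.132 m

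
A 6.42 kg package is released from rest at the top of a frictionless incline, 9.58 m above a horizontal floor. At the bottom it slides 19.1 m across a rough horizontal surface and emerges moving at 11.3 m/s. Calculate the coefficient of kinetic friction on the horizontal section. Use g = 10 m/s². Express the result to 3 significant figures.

μ_k = 0.167

Energy at the top = energy at the end + work done against friction:
mgh = ½mv² + μ_k m g d
mgh = 615.04 J; ½mv² = 409.88 J
W_f = 615.04 − 409.88 = 205.2 J
μ_k = W_f/(mg·d) = 205.2/(64.20 × 19.1) = 0.1673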